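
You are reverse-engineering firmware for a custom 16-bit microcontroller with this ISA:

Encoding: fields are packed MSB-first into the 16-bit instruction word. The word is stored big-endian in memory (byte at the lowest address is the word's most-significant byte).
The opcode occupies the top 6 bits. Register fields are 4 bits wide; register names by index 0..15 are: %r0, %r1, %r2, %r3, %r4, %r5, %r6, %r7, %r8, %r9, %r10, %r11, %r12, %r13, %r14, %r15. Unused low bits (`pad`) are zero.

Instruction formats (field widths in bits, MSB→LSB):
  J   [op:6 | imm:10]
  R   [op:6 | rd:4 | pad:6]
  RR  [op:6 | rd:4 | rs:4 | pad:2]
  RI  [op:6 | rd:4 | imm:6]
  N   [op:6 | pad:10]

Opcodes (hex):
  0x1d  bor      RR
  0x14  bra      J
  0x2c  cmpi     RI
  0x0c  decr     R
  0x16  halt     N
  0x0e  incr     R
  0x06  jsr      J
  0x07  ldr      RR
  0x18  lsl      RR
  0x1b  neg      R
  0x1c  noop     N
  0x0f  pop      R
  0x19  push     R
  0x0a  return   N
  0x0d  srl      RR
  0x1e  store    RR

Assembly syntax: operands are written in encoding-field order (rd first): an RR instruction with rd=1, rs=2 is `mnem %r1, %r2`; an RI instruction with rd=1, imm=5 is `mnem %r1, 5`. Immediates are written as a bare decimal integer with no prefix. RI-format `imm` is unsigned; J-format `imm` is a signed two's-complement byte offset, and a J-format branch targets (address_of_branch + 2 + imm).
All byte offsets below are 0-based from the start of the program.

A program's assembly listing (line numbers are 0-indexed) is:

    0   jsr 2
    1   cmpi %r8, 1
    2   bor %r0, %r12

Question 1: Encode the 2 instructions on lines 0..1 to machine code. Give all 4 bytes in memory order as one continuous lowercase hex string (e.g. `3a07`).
0. jsr fields op=0x6:6|imm=2:10 → word 1802h → 18 02
1. cmpi fields op=0x2c:6|rd=8:4|imm=1:6 → word b201h → b2 01

1802b201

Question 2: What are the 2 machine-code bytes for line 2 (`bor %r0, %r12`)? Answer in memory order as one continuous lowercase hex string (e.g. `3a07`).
2. bor fields op=0x1d:6|rd=0:4|rs=12:4|pad=0:2 → word 7430h → 74 30

7430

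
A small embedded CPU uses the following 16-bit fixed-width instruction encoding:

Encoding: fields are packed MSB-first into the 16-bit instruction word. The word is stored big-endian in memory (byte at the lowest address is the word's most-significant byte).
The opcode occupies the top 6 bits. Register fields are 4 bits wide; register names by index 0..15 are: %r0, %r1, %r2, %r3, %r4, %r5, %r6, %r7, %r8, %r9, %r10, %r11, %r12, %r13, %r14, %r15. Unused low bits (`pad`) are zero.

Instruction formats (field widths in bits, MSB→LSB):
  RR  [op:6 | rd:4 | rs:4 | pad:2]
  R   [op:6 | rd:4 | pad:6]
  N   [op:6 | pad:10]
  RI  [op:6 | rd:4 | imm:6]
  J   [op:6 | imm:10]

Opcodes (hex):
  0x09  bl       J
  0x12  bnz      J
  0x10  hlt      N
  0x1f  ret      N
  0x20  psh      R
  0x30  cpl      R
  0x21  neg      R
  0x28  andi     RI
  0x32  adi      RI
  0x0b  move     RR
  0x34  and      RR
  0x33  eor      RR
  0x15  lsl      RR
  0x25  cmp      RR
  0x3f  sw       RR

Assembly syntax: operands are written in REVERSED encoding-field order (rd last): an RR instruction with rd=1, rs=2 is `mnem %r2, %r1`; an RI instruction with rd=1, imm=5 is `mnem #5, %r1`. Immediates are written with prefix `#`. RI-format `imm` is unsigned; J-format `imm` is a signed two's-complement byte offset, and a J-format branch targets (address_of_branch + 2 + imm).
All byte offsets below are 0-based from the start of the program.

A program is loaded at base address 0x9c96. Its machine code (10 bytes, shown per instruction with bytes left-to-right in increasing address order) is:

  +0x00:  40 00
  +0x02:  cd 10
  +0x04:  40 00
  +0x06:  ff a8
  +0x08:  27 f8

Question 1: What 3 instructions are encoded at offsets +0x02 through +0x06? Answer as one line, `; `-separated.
eor %r4, %r4; hlt; sw %r10, %r14

off 0x02: read cd 10 as big → 0xcd10
  top 6b → 0x33 → eor [RR]
  rd: (w>>6)&0xf=0x4 → %r4
  rs: (w>>2)&0xf=0x4 → %r4
off 0x04: read 40 00 as big → 0x4000
  top 6b → 0x10 → hlt [N]
off 0x06: read ff a8 as big → 0xffa8
  top 6b → 0x3f → sw [RR]
  rd: (w>>6)&0xf=0xe → %r14
  rs: (w>>2)&0xf=0xa → %r10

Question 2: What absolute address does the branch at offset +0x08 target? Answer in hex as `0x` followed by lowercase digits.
0x9c98

[08] 27 f8 → 0x27f8
  opcode bits[15:10]=0x9: bl/J
  [9:0] imm=1016 (s10→-8) = #-8
  target = base 0x9c96 + off 0x08 + 2 + imm -8 = 0x9c98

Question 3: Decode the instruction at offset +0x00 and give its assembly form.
hlt

+0x00: 40 00 ⇒ word 0x4000 (big)
  op=0x4000>>10=0x10 ⇒ hlt (N)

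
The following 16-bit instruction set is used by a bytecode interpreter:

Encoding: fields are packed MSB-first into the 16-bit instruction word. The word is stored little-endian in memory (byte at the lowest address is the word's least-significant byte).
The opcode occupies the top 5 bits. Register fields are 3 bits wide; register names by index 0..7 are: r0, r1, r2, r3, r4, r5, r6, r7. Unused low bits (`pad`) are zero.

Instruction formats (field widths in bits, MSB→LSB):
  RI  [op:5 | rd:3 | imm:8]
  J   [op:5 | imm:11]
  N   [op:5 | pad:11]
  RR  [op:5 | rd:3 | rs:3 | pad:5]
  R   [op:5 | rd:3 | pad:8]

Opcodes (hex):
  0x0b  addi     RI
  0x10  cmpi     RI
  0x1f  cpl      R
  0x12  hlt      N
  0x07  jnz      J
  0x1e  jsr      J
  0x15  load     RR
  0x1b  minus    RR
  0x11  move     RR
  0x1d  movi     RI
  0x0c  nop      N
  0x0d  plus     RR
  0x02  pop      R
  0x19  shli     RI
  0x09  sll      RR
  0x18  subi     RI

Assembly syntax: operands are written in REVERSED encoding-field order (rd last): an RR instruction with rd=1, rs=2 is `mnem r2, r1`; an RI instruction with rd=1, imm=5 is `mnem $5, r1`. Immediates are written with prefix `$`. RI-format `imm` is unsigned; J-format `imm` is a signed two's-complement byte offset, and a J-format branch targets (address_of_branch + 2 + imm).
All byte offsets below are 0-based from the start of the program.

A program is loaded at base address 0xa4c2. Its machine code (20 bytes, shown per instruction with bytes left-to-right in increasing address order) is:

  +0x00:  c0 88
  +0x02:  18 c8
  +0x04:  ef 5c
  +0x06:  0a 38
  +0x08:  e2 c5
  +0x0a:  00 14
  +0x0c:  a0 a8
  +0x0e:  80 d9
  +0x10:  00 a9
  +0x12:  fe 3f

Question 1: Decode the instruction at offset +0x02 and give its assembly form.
shli $24, r0

off 0x02: read 18 c8 as little → 0xc818
  op=0xc818>>11=0x19 ⇒ shli (RI)
  rd: (w>>8)&0x7=0x0 → r0
  imm: (w>>0)&0xff=0x18 → $24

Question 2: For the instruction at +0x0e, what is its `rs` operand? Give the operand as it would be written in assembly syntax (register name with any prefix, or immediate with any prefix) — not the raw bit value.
r4

off 0x0e: read 80 d9 as little → 0xd980
  op=0xd980>>11=0x1b ⇒ minus (RR)
  rd@[10:8]=0x1 ⇒ r1
  rs@[7:5]=0x4 ⇒ r4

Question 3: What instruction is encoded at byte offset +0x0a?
pop r4

@+0a  little-endian(00 14) = 0x1400
  top 5b → 0x2 → pop [R]
  rd: (w>>8)&0x7=0x4 → r4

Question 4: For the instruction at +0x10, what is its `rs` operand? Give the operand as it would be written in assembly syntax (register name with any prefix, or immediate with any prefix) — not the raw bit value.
@+10  little-endian(00 a9) = 0xa900
  op=0xa900>>11=0x15 ⇒ load (RR)
  [10:8] rd=1 = r1
  [7:5] rs=0 = r0

r0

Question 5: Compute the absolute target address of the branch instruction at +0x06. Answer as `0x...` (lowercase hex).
off 0x06: read 0a 38 as little → 0x380a
  op=0x380a>>11=0x7 ⇒ jnz (J)
  imm: (w>>0)&0x7ff=0xa → $10
  target = base 0xa4c2 + off 0x06 + 2 + imm 10 = 0xa4d4

0xa4d4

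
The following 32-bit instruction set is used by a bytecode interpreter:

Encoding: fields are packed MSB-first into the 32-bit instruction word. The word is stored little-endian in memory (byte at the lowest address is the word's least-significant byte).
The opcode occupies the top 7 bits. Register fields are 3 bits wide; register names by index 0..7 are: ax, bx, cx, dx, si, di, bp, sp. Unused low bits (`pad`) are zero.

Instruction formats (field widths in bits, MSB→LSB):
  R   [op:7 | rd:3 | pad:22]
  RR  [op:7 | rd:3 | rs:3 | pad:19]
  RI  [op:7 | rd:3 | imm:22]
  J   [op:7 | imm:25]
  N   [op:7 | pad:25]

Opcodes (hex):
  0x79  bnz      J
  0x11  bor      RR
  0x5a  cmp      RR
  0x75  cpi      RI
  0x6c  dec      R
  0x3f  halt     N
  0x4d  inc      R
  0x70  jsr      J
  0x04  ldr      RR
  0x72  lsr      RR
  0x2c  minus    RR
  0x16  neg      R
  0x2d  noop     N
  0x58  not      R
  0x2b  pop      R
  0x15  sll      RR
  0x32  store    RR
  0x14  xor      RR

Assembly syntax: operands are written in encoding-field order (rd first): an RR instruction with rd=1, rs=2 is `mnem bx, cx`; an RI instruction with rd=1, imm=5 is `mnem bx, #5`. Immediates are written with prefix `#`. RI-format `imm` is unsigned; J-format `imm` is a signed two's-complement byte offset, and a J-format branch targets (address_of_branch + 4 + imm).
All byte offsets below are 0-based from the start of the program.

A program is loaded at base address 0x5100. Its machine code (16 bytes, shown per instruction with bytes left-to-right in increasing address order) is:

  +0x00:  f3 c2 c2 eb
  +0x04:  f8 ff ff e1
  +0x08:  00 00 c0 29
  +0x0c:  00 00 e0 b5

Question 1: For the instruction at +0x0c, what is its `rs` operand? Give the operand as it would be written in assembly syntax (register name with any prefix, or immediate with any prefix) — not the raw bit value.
off 0x0c: read 00 00 e0 b5 as little → 0xb5e00000
  top 7b → 0x5a → cmp [RR]
  rd@[24:22]=0x7 ⇒ sp
  rs@[21:19]=0x4 ⇒ si

si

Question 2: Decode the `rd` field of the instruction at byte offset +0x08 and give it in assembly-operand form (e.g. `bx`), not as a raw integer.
off 0x08: read 00 00 c0 29 as little → 0x29c00000
  top 7b → 0x14 → xor [RR]
  rd@[24:22]=0x7 ⇒ sp
  rs@[21:19]=0x0 ⇒ ax

sp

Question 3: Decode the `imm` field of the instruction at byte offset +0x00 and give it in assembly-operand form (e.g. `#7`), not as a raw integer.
[00] f3 c2 c2 eb → 0xebc2c2f3
  top 7b → 0x75 → cpi [RI]
  [24:22] rd=7 = sp
  [21:0] imm=180979 = #180979

#180979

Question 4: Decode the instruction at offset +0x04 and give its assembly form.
+0x04: f8 ff ff e1 ⇒ word 0xe1fffff8 (little)
  op=0xe1fffff8>>25=0x70 ⇒ jsr (J)
  imm: (w>>0)&0x1ffffff=0x1fffff8 (s25→-8) → #-8

jsr #-8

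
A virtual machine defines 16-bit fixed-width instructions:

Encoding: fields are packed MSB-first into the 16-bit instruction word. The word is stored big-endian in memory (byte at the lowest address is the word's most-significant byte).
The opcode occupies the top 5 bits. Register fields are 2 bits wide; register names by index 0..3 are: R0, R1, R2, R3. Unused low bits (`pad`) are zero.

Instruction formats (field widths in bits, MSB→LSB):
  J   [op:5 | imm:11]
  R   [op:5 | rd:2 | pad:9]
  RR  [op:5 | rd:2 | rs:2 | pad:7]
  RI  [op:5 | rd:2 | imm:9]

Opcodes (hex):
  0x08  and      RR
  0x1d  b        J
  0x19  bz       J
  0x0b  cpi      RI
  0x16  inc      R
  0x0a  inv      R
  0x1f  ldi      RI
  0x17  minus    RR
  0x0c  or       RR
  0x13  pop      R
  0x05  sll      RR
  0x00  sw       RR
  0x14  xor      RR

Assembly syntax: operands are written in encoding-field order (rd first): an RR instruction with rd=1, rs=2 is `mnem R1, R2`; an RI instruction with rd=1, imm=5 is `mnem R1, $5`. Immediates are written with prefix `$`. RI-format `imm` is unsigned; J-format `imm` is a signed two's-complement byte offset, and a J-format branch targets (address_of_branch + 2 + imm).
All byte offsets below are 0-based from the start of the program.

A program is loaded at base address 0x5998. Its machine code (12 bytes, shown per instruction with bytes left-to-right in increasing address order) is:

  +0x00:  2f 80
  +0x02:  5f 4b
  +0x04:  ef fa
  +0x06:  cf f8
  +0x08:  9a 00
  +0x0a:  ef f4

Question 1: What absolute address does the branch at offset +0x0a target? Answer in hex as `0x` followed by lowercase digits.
0x5998

+0x0a: ef f4 ⇒ word 0xeff4 (big)
  top 5b → 0x1d → b [J]
  [10:0] imm=2036 (s11→-12) = $-12
  target = base 0x5998 + off 0x0a + 2 + imm -12 = 0x5998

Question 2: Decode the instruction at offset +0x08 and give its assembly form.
+0x08: 9a 00 ⇒ word 0x9a00 (big)
  op=0x9a00>>11=0x13 ⇒ pop (R)
  rd: (w>>9)&0x3=0x1 → R1

pop R1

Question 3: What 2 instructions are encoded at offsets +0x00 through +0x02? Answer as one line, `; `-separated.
off 0x00: read 2f 80 as big → 0x2f80
  op=0x2f80>>11=0x5 ⇒ sll (RR)
  rd@[10:9]=0x3 ⇒ R3
  rs@[8:7]=0x3 ⇒ R3
off 0x02: read 5f 4b as big → 0x5f4b
  op=0x5f4b>>11=0xb ⇒ cpi (RI)
  rd@[10:9]=0x3 ⇒ R3
  imm@[8:0]=0x14b ⇒ $331

sll R3, R3; cpi R3, $331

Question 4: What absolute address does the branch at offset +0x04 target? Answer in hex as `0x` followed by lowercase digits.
off 0x04: read ef fa as big → 0xeffa
  op=0xeffa>>11=0x1d ⇒ b (J)
  imm@[10:0]=0x7fa (s11→-6) ⇒ $-6
  target = base 0x5998 + off 0x04 + 2 + imm -6 = 0x5998

0x5998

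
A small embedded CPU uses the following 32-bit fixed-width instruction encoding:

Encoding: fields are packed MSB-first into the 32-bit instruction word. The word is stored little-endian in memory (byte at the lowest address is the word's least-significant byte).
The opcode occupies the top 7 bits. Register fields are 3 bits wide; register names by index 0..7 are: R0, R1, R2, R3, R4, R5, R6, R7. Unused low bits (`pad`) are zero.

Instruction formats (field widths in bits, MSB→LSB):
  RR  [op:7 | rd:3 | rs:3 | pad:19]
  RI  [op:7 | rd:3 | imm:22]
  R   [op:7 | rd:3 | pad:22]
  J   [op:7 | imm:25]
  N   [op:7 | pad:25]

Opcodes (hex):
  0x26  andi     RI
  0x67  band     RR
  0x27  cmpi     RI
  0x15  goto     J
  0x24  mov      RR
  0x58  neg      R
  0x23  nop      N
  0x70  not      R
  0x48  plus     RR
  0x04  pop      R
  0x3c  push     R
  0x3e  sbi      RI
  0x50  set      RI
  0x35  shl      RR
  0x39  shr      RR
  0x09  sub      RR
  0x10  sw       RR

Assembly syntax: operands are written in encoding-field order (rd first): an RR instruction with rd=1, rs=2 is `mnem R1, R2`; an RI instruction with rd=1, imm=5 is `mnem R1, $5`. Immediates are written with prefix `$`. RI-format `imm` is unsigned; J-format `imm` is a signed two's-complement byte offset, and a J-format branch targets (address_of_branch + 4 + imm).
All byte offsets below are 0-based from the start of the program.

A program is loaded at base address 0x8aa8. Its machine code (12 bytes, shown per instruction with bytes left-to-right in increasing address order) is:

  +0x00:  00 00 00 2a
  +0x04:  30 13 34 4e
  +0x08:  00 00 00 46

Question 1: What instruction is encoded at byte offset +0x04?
cmpi R0, $3412784

[04] 30 13 34 4e → 0x4e341330
  op=0x4e341330>>25=0x27 ⇒ cmpi (RI)
  rd: (w>>22)&0x7=0x0 → R0
  imm: (w>>0)&0x3fffff=0x341330 → $3412784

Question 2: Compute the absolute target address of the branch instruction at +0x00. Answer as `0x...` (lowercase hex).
@+00  little-endian(00 00 00 2a) = 0x2a000000
  top 7b → 0x15 → goto [J]
  imm: (w>>0)&0x1ffffff=0x0 → $0
  target = base 0x8aa8 + off 0x00 + 4 + imm 0 = 0x8aac

0x8aac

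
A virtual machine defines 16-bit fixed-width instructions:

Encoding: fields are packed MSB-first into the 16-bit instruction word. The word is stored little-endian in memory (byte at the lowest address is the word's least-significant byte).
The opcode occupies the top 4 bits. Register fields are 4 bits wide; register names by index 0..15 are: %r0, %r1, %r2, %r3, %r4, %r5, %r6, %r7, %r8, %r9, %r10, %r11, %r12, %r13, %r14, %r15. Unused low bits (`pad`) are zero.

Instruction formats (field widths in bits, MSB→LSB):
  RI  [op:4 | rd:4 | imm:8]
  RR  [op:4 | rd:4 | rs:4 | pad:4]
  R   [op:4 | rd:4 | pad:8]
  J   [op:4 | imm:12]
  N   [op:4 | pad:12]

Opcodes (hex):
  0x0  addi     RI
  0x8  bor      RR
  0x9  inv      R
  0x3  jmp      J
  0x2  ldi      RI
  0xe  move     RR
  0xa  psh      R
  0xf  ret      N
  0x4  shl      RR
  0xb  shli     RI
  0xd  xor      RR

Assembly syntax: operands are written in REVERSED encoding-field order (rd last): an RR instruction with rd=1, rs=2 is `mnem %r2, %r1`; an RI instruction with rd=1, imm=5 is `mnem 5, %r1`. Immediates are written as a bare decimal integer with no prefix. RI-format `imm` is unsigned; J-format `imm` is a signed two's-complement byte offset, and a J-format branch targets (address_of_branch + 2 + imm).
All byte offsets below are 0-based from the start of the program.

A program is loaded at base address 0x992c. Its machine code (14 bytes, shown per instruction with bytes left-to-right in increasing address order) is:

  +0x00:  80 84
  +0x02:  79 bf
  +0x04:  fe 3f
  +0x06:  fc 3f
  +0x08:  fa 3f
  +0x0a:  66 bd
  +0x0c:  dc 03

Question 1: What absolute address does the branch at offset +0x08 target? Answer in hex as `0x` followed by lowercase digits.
0x9930

+0x08: fa 3f ⇒ word 0x3ffa (little)
  op=0x3ffa>>12=0x3 ⇒ jmp (J)
  imm: (w>>0)&0xfff=0xffa (s12→-6) → -6
  target = base 0x992c + off 0x08 + 2 + imm -6 = 0x9930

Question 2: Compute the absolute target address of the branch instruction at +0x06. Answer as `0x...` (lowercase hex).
0x9930

@+06  little-endian(fc 3f) = 0x3ffc
  opcode bits[15:12]=0x3: jmp/J
  imm@[11:0]=0xffc (s12→-4) ⇒ -4
  target = base 0x992c + off 0x06 + 2 + imm -4 = 0x9930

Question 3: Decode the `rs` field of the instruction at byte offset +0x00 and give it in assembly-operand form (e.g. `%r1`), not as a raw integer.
[00] 80 84 → 0x8480
  top 4b → 0x8 → bor [RR]
  rd@[11:8]=0x4 ⇒ %r4
  rs@[7:4]=0x8 ⇒ %r8

%r8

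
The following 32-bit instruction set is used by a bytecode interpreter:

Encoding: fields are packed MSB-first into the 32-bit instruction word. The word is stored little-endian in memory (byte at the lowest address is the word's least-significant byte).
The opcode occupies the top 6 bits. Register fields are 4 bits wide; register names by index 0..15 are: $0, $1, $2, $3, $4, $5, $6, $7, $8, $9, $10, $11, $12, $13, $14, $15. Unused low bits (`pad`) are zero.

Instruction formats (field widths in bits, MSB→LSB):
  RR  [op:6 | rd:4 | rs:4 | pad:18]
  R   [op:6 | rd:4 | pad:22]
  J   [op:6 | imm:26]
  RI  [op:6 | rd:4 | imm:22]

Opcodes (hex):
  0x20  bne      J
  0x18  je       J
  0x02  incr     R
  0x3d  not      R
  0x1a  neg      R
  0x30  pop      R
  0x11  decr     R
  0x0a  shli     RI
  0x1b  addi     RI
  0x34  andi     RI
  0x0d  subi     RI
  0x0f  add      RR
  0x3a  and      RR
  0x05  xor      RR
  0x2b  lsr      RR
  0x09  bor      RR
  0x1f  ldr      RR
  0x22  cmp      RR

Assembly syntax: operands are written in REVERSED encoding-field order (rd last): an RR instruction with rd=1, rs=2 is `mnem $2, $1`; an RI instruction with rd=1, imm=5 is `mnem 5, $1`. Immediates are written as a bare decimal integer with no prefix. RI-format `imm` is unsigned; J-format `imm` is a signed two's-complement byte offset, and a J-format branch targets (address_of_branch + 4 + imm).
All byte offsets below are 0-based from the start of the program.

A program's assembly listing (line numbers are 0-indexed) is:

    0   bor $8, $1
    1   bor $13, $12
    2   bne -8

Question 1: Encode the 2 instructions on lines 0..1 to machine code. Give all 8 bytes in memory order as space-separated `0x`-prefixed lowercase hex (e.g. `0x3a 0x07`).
0x00 0x00 0x60 0x24 0x00 0x00 0x34 0x27

0. bor fields op=0x9:6|rd=1:4|rs=8:4|pad=0:18 → word 24600000h → 00 00 60 24
1. bor fields op=0x9:6|rd=12:4|rs=13:4|pad=0:18 → word 27340000h → 00 00 34 27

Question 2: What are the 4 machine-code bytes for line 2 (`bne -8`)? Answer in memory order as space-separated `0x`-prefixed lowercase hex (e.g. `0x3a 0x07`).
0xf8 0xff 0xff 0x83

line 2 (bne): pack op=0x20:6|imm=-8:26 = 0x83fffff8; little→ f8 ff ff 83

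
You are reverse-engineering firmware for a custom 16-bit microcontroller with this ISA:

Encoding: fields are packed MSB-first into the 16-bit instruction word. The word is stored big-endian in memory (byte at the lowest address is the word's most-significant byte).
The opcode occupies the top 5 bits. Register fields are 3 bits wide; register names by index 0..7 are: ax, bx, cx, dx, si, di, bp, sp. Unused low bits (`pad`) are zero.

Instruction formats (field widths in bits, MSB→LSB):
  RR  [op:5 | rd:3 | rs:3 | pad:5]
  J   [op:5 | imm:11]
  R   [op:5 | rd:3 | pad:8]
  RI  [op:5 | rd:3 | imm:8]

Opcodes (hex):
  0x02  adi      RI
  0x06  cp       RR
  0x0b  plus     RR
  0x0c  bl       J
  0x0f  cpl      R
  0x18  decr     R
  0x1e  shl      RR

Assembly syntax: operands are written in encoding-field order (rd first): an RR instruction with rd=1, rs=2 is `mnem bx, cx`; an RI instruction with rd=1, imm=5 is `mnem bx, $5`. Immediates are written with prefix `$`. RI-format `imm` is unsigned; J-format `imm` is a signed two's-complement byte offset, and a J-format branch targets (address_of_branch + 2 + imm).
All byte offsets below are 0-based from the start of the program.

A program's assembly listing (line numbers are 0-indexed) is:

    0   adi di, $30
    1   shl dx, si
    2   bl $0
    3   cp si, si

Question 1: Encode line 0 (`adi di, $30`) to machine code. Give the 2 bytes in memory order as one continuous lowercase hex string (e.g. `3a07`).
151e

L0: adi op=0x2:5|rd=5:3|imm=30:8 ⇒ 0x151e ⇒ big 15 1e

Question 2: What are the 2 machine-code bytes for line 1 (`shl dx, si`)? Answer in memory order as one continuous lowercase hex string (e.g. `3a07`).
L1: shl op=0x1e:5|rd=3:3|rs=4:3|pad=0:5 ⇒ 0xf380 ⇒ big f3 80

f380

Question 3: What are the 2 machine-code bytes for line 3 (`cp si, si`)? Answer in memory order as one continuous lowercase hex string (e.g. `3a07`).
3480

3. cp fields op=0x6:5|rd=4:3|rs=4:3|pad=0:5 → word 3480h → 34 80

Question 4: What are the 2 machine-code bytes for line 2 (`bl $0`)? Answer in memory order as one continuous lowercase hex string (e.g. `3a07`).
L2: bl op=0xc:5|imm=0:11 ⇒ 0x6000 ⇒ big 60 00

6000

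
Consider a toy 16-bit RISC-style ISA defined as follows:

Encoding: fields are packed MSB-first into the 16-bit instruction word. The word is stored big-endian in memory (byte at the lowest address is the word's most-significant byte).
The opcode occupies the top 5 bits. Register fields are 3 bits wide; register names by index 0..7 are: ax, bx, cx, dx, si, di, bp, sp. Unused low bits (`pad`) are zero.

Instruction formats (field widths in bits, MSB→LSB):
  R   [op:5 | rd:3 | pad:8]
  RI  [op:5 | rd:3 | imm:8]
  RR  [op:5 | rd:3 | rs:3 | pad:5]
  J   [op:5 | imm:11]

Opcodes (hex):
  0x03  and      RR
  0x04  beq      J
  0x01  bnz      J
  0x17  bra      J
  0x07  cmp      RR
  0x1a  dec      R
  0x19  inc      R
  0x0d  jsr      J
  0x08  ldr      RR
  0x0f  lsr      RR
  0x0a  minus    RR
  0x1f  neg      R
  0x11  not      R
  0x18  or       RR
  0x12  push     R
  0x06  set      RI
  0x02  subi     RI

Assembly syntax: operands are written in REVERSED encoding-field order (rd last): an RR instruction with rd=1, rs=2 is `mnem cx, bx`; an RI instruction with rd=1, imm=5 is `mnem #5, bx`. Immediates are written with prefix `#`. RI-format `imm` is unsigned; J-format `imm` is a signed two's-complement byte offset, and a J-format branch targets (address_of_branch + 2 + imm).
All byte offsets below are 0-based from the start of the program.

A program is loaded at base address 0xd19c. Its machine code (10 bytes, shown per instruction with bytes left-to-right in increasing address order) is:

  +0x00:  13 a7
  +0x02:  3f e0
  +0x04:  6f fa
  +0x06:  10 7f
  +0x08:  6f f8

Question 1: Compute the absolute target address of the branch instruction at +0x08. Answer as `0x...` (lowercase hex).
off 0x08: read 6f f8 as big → 0x6ff8
  top 5b → 0xd → jsr [J]
  imm: (w>>0)&0x7ff=0x7f8 (s11→-8) → #-8
  target = base 0xd19c + off 0x08 + 2 + imm -8 = 0xd19e

0xd19e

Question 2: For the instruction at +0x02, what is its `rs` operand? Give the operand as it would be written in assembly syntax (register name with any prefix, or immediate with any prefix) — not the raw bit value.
+0x02: 3f e0 ⇒ word 0x3fe0 (big)
  op=0x3fe0>>11=0x7 ⇒ cmp (RR)
  rd: (w>>8)&0x7=0x7 → sp
  rs: (w>>5)&0x7=0x7 → sp

sp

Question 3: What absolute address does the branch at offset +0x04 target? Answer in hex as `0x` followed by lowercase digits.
0xd19c

[04] 6f fa → 0x6ffa
  top 5b → 0xd → jsr [J]
  imm: (w>>0)&0x7ff=0x7fa (s11→-6) → #-6
  target = base 0xd19c + off 0x04 + 2 + imm -6 = 0xd19c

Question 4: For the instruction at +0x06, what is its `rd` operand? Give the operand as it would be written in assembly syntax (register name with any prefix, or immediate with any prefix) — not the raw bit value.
+0x06: 10 7f ⇒ word 0x107f (big)
  opcode bits[15:11]=0x2: subi/RI
  rd@[10:8]=0x0 ⇒ ax
  imm@[7:0]=0x7f ⇒ #127

ax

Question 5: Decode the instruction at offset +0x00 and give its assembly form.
subi #167, dx

off 0x00: read 13 a7 as big → 0x13a7
  op=0x13a7>>11=0x2 ⇒ subi (RI)
  [10:8] rd=3 = dx
  [7:0] imm=167 = #167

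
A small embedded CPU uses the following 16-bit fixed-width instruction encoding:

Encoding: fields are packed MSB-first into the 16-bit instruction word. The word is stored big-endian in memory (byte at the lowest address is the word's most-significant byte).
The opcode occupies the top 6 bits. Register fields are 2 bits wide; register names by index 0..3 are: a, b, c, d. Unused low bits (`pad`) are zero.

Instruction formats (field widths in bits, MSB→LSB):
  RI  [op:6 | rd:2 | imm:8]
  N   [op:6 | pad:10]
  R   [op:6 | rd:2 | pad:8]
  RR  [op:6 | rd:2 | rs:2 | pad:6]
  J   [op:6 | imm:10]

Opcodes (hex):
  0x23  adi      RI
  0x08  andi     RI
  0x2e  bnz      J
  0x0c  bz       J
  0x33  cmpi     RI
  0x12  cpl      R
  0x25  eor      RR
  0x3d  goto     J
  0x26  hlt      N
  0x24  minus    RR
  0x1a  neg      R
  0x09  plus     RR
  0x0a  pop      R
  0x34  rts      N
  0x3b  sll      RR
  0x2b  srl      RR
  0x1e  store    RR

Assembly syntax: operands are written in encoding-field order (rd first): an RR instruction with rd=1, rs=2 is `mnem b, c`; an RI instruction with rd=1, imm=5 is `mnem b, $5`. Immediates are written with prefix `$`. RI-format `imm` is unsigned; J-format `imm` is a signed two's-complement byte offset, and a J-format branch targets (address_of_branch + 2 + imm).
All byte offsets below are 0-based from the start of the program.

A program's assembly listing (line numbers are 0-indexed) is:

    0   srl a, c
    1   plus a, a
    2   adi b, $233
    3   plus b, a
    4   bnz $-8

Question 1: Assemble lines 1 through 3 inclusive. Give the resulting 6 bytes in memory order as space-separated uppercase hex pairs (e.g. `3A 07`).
24 00 8D E9 25 00

line 1 (plus): pack op=0x9:6|rd=0:2|rs=0:2|pad=0:6 = 0x2400; big→ 24 00
line 2 (adi): pack op=0x23:6|rd=1:2|imm=233:8 = 0x8de9; big→ 8d e9
line 3 (plus): pack op=0x9:6|rd=1:2|rs=0:2|pad=0:6 = 0x2500; big→ 25 00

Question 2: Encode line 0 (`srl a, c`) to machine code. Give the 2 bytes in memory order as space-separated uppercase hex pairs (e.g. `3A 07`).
AC 80

0. srl fields op=0x2b:6|rd=0:2|rs=2:2|pad=0:6 → word ac80h → ac 80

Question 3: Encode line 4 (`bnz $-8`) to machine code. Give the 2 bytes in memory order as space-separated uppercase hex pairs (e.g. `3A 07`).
4. bnz fields op=0x2e:6|imm=-8:10 → word bbf8h → bb f8

BB F8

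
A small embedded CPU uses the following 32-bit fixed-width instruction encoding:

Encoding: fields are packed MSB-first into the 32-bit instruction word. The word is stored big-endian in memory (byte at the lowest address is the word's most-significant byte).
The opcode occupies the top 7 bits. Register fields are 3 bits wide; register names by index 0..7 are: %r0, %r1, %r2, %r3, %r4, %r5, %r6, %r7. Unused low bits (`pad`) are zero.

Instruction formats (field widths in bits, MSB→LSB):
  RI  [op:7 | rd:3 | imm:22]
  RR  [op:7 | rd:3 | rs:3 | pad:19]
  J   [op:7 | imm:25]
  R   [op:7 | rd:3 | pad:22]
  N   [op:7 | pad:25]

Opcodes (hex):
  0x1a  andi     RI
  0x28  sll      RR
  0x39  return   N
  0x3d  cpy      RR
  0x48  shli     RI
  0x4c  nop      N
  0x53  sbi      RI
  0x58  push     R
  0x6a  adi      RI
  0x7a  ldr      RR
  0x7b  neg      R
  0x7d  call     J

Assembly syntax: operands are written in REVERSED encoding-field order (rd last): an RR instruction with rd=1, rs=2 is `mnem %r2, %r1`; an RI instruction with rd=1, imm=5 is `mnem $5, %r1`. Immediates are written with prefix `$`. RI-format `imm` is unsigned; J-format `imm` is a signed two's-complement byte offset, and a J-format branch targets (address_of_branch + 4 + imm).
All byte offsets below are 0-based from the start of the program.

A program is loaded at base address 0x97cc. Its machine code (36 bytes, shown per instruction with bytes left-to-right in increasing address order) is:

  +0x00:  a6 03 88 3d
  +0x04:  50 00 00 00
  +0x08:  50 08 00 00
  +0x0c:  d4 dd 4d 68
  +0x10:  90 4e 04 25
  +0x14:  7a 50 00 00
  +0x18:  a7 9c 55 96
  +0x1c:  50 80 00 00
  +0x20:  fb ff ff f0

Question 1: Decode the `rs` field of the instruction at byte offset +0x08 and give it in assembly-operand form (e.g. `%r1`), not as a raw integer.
off 0x08: read 50 08 00 00 as big → 0x50080000
  top 7b → 0x28 → sll [RR]
  rd: (w>>22)&0x7=0x0 → %r0
  rs: (w>>19)&0x7=0x1 → %r1

%r1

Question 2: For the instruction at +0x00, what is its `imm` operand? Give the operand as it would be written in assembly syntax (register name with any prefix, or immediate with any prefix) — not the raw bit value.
$231485

+0x00: a6 03 88 3d ⇒ word 0xa603883d (big)
  opcode bits[31:25]=0x53: sbi/RI
  [24:22] rd=0 = %r0
  [21:0] imm=231485 = $231485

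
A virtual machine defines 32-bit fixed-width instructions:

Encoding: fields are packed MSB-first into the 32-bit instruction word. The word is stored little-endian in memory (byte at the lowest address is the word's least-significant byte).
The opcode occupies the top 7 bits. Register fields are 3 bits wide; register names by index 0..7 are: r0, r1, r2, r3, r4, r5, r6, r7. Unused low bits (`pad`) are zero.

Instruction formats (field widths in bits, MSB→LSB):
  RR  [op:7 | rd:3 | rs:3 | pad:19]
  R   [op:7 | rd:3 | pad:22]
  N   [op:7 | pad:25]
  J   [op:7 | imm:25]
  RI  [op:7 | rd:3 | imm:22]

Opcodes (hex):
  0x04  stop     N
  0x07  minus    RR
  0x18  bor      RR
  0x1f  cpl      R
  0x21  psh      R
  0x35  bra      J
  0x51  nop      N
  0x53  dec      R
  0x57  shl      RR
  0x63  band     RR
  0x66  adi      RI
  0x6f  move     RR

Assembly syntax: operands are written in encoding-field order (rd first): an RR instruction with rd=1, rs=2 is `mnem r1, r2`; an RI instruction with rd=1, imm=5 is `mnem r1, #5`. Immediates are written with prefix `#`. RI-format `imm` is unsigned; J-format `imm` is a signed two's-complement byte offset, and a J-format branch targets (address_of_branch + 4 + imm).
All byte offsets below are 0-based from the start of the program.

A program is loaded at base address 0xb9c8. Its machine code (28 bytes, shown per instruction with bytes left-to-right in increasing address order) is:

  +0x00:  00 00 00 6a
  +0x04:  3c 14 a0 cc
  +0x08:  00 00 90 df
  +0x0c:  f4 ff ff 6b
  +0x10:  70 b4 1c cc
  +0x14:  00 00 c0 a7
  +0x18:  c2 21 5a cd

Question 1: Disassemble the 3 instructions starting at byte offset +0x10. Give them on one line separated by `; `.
@+10  little-endian(70 b4 1c cc) = 0xcc1cb470
  top 7b → 0x66 → adi [RI]
  rd@[24:22]=0x0 ⇒ r0
  imm@[21:0]=0x1cb470 ⇒ #1881200
@+14  little-endian(00 00 c0 a7) = 0xa7c00000
  top 7b → 0x53 → dec [R]
  rd@[24:22]=0x7 ⇒ r7
@+18  little-endian(c2 21 5a cd) = 0xcd5a21c2
  top 7b → 0x66 → adi [RI]
  rd@[24:22]=0x5 ⇒ r5
  imm@[21:0]=0x1a21c2 ⇒ #1712578

adi r0, #1881200; dec r7; adi r5, #1712578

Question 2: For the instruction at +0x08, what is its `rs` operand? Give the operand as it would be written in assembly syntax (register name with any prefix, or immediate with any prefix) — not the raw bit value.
[08] 00 00 90 df → 0xdf900000
  top 7b → 0x6f → move [RR]
  rd@[24:22]=0x6 ⇒ r6
  rs@[21:19]=0x2 ⇒ r2

r2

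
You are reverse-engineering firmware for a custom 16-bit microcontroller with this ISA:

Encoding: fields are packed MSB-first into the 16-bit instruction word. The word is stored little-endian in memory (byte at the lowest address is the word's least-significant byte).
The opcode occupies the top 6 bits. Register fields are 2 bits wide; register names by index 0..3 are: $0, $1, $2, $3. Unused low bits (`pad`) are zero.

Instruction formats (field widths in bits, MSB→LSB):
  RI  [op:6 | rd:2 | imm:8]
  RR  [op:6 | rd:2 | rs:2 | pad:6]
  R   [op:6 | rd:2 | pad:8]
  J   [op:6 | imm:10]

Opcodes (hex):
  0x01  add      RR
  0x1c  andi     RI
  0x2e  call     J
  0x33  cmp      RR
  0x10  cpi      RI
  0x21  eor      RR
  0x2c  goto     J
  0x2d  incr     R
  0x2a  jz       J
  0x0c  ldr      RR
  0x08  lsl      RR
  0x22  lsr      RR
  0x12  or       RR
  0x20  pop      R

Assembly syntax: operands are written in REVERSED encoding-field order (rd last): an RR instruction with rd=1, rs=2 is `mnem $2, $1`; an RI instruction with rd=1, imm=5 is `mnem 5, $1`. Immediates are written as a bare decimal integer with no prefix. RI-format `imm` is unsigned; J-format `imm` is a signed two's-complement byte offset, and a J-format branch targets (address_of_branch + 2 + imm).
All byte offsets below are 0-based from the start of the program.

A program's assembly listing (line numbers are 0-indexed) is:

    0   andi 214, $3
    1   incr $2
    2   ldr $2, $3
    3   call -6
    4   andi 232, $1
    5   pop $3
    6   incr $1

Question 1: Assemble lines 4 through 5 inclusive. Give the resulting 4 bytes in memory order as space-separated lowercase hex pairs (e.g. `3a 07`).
e8 71 00 83

line 4 (andi): pack op=0x1c:6|rd=1:2|imm=232:8 = 0x71e8; little→ e8 71
line 5 (pop): pack op=0x20:6|rd=3:2|pad=0:8 = 0x8300; little→ 00 83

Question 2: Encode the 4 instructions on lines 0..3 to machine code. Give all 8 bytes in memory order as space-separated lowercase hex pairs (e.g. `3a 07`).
line 0 (andi): pack op=0x1c:6|rd=3:2|imm=214:8 = 0x73d6; little→ d6 73
line 1 (incr): pack op=0x2d:6|rd=2:2|pad=0:8 = 0xb600; little→ 00 b6
line 2 (ldr): pack op=0xc:6|rd=3:2|rs=2:2|pad=0:6 = 0x3380; little→ 80 33
line 3 (call): pack op=0x2e:6|imm=-6:10 = 0xbbfa; little→ fa bb

d6 73 00 b6 80 33 fa bb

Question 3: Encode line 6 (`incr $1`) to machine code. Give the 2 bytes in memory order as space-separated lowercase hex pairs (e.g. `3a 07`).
L6: incr op=0x2d:6|rd=1:2|pad=0:8 ⇒ 0xb500 ⇒ little 00 b5

00 b5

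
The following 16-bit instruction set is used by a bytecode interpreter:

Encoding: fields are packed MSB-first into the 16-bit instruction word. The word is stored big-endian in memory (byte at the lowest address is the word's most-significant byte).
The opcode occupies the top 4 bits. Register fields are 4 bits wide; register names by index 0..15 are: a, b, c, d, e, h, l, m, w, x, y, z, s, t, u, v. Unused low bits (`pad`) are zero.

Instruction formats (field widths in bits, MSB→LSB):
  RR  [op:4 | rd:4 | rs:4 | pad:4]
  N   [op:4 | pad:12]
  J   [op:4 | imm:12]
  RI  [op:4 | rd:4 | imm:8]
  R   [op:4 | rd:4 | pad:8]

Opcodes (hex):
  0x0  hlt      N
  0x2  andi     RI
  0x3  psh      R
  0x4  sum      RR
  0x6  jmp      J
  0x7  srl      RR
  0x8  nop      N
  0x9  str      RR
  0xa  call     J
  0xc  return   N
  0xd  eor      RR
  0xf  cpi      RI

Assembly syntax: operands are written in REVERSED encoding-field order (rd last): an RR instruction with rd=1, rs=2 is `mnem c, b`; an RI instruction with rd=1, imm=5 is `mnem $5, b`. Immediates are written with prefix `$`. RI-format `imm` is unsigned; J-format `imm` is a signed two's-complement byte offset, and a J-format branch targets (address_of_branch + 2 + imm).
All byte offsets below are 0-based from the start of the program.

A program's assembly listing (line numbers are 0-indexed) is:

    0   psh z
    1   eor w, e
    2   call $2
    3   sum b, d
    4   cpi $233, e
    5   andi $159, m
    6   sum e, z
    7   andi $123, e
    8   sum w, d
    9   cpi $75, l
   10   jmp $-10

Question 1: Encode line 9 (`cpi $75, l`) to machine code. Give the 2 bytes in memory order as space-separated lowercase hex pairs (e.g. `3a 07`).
f6 4b

L9: cpi op=0xf:4|rd=6:4|imm=75:8 ⇒ 0xf64b ⇒ big f6 4b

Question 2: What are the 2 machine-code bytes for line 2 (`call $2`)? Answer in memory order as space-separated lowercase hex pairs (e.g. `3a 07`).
L2: call op=0xa:4|imm=2:12 ⇒ 0xa002 ⇒ big a0 02

a0 02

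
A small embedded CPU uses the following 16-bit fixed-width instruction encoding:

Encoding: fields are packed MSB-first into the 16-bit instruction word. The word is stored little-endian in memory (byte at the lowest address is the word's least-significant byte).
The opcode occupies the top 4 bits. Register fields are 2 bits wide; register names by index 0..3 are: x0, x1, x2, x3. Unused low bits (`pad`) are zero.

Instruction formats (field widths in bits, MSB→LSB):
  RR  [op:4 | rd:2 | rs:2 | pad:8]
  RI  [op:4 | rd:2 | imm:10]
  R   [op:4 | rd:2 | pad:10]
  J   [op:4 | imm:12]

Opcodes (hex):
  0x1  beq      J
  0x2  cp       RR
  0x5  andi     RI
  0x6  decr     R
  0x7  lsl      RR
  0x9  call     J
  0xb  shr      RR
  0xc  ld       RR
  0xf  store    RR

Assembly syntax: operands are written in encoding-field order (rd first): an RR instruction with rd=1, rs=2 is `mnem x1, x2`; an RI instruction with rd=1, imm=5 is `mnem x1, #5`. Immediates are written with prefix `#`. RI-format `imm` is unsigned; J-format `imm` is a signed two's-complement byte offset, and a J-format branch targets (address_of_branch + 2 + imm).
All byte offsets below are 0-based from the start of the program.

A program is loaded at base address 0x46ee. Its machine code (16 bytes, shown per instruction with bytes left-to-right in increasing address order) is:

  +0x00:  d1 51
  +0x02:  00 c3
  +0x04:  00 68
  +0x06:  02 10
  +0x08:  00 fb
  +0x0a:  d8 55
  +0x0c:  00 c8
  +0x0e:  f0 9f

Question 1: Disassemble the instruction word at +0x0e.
@+0e  little-endian(f0 9f) = 0x9ff0
  top 4b → 0x9 → call [J]
  [11:0] imm=4080 (s12→-16) = #-16

call #-16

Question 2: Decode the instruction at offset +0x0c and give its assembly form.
off 0x0c: read 00 c8 as little → 0xc800
  op=0xc800>>12=0xc ⇒ ld (RR)
  rd: (w>>10)&0x3=0x2 → x2
  rs: (w>>8)&0x3=0x0 → x0

ld x2, x0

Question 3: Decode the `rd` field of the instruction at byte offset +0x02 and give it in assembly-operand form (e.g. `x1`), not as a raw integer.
@+02  little-endian(00 c3) = 0xc300
  top 4b → 0xc → ld [RR]
  [11:10] rd=0 = x0
  [9:8] rs=3 = x3

x0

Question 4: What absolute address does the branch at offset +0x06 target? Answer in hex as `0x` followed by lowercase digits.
0x46f8

off 0x06: read 02 10 as little → 0x1002
  top 4b → 0x1 → beq [J]
  [11:0] imm=2 = #2
  target = base 0x46ee + off 0x06 + 2 + imm 2 = 0x46f8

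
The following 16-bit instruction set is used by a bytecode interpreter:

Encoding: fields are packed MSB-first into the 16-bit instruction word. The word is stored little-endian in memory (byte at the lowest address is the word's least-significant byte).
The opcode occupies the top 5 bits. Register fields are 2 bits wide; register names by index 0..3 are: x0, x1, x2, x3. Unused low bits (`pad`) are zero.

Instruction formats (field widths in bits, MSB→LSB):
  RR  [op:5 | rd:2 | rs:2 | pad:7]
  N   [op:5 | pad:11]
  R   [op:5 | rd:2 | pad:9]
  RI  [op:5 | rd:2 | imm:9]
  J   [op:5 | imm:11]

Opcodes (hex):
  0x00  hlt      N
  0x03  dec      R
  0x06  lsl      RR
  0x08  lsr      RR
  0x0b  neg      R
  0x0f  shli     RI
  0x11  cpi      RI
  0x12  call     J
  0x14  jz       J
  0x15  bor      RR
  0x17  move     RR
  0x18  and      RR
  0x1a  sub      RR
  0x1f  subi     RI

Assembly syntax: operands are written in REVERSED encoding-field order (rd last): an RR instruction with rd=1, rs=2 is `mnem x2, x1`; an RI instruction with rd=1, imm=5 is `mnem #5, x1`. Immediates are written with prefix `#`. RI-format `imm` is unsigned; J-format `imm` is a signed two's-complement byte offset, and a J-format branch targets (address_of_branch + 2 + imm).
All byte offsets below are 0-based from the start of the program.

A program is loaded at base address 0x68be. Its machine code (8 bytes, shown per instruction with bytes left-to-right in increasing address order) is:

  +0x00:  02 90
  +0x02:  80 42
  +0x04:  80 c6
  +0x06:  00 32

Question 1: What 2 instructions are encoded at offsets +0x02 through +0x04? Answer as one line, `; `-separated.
lsr x1, x1; and x1, x3

[02] 80 42 → 0x4280
  op=0x4280>>11=0x8 ⇒ lsr (RR)
  [10:9] rd=1 = x1
  [8:7] rs=1 = x1
[04] 80 c6 → 0xc680
  op=0xc680>>11=0x18 ⇒ and (RR)
  [10:9] rd=3 = x3
  [8:7] rs=1 = x1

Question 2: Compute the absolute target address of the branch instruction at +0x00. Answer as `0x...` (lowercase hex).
+0x00: 02 90 ⇒ word 0x9002 (little)
  top 5b → 0x12 → call [J]
  [10:0] imm=2 = #2
  target = base 0x68be + off 0x00 + 2 + imm 2 = 0x68c2

0x68c2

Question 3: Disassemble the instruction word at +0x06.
lsl x0, x1

@+06  little-endian(00 32) = 0x3200
  opcode bits[15:11]=0x6: lsl/RR
  rd@[10:9]=0x1 ⇒ x1
  rs@[8:7]=0x0 ⇒ x0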